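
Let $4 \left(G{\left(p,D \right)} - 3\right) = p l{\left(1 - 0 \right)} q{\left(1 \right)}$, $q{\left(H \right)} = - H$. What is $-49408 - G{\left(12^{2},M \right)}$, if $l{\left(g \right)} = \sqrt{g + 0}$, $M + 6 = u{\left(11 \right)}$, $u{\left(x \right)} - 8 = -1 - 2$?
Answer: $-49375$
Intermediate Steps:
$u{\left(x \right)} = 5$ ($u{\left(x \right)} = 8 - 3 = 5$)
$M = -1$ ($M = -6 + 5 = -1$)
$l{\left(g \right)} = \sqrt{g}$
$G{\left(p,D \right)} = 3 - \frac{p}{4}$ ($G{\left(p,D \right)} = 3 + \frac{p \sqrt{1 - 0} \left(\left(-1\right) 1\right)}{4} = 3 + \frac{p \sqrt{1 + 0} \left(-1\right)}{4} = 3 + \frac{p \sqrt{1} \left(-1\right)}{4} = 3 + \frac{p 1 \left(-1\right)}{4} = 3 + \frac{p \left(-1\right)}{4} = 3 + \frac{\left(-1\right) p}{4} = 3 - \frac{p}{4}$)
$-49408 - G{\left(12^{2},M \right)} = -49408 - \left(3 - \frac{12^{2}}{4}\right) = -49408 - \left(3 - 36\right) = -49408 - -33 = -49408 + 33 = -49375$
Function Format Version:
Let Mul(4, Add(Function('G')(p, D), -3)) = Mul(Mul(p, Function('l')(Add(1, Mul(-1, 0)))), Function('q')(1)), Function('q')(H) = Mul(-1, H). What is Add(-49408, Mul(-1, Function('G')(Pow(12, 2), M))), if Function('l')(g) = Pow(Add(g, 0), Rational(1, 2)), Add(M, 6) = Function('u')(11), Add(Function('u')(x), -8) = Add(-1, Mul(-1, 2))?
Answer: -49375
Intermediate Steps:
Function('u')(x) = 5 (Function('u')(x) = Add(8, Add(-1, Mul(-1, 2))) = Add(8, Add(-1, -2)) = Add(8, -3) = 5)
M = -1 (M = Add(-6, 5) = -1)
Function('l')(g) = Pow(g, Rational(1, 2))
Function('G')(p, D) = Add(3, Mul(Rational(-1, 4), p)) (Function('G')(p, D) = Add(3, Mul(Rational(1, 4), Mul(Mul(p, Pow(Add(1, Mul(-1, 0)), Rational(1, 2))), Mul(-1, 1)))) = Add(3, Mul(Rational(1, 4), Mul(Mul(p, Pow(Add(1, 0), Rational(1, 2))), -1))) = Add(3, Mul(Rational(1, 4), Mul(Mul(p, Pow(1, Rational(1, 2))), -1))) = Add(3, Mul(Rational(1, 4), Mul(Mul(p, 1), -1))) = Add(3, Mul(Rational(1, 4), Mul(p, -1))) = Add(3, Mul(Rational(1, 4), Mul(-1, p))) = Add(3, Mul(Rational(-1, 4), p)))
Add(-49408, Mul(-1, Function('G')(Pow(12, 2), M))) = Add(-49408, Mul(-1, Add(3, Mul(Rational(-1, 4), Pow(12, 2))))) = Add(-49408, Mul(-1, Add(3, Mul(Rational(-1, 4), 144)))) = Add(-49408, Mul(-1, Add(3, -36))) = Add(-49408, Mul(-1, -33)) = Add(-49408, 33) = -49375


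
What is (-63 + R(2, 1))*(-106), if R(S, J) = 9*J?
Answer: 5724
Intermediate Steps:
(-63 + R(2, 1))*(-106) = (-63 + 9*1)*(-106) = (-63 + 9)*(-106) = -54*(-106) = 5724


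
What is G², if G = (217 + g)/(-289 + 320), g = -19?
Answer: 39204/961 ≈ 40.795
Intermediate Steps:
G = 198/31 (G = (217 - 19)/(-289 + 320) = 198/31 ≈ 6.3871)
G² = (198/31)² = 39204/961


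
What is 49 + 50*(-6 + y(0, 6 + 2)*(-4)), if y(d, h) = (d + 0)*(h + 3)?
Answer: -251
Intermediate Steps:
y(d, h) = d*(3 + h)
49 + 50*(-6 + y(0, 6 + 2)*(-4)) = 49 + 50*(-6 + (0*(3 + (6 + 2)))*(-4)) = 49 + 50*(-6 + (0*(3 + 8))*(-4)) = 49 + 50*(-6 + (0*11)*(-4)) = 49 + 50*(-6 + 0*(-4)) = 49 + 50*(-6 + 0) = 49 + 50*(-6) = 49 - 300 = -251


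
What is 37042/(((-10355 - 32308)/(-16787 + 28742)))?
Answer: -147612370/14221 ≈ -10380.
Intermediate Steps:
37042/(((-10355 - 32308)/(-16787 + 28742))) = 37042/((-42663/11955)) = 37042/((-42663*1/11955)) = 37042/(-14221/3985) = 37042*(-3985/14221) = -147612370/14221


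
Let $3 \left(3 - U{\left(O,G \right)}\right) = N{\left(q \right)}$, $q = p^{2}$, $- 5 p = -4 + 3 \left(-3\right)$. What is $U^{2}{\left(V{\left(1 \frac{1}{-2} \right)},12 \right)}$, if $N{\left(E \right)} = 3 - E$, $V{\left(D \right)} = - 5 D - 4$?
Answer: $\frac{101761}{5625} \approx 18.091$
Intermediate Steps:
$p = \frac{13}{5}$ ($p = - \frac{-4 + 3 \left(-3\right)}{5} = - \frac{-4 - 9}{5} = \left(- \frac{1}{5}\right) \left(-13\right) = \frac{13}{5} \approx 2.6$)
$q = \frac{169}{25}$ ($q = \left(\frac{13}{5}\right)^{2} = \frac{169}{25} \approx 6.76$)
$V{\left(D \right)} = -4 - 5 D$ ($V{\left(D \right)} = - 5 D - 4 = -4 - 5 D$)
$U{\left(O,G \right)} = \frac{319}{75}$ ($U{\left(O,G \right)} = 3 - \frac{3 - \frac{169}{25}}{3} = 3 - - \frac{94}{75} = 3 + \frac{94}{75} = \frac{319}{75}$)
$U^{2}{\left(V{\left(1 \frac{1}{-2} \right)},12 \right)} = \left(\frac{319}{75}\right)^{2} = \frac{101761}{5625}$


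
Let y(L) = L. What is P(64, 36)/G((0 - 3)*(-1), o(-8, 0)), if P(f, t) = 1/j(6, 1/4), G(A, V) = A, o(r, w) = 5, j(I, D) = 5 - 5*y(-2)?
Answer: 1/45 ≈ 0.022222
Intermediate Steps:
j(I, D) = 15 (j(I, D) = 5 - 5*(-2) = 5 + 10 = 15)
P(f, t) = 1/15
P(64, 36)/G((0 - 3)*(-1), o(-8, 0)) = 1/(15*(((0 - 3)*(-1)))) = 1/(15*((-3*(-1)))) = (1/15)/3 = (1/15)*(1/3) = 1/45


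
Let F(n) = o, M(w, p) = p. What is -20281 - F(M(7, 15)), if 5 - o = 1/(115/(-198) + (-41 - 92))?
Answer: -536544612/26449 ≈ -20286.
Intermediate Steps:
o = 132443/26449 (o = 5 - 1/(115/(-198) + (-41 - 92)) = 5 - 1/(115*(-1/198) - 133) = 5 - 1/(-115/198 - 133) = 5 - 1/(-26449/198) = 5 - 1*(-198/26449) = 5 + 198/26449 = 132443/26449 ≈ 5.0075)
F(n) = 132443/26449
-20281 - F(M(7, 15)) = -20281 - 1*132443/26449 = -20281 - 132443/26449 = -536544612/26449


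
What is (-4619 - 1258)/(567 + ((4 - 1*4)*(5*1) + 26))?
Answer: -5877/593 ≈ -9.9106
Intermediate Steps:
(-4619 - 1258)/(567 + ((4 - 1*4)*(5*1) + 26)) = -5877/(567 + ((4 - 4)*5 + 26)) = -5877/(567 + (0*5 + 26)) = -5877/(567 + (0 + 26)) = -5877/(567 + 26) = -5877/593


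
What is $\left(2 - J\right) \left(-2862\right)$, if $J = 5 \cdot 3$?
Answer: $37206$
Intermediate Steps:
$J = 15$
$\left(2 - J\right) \left(-2862\right) = \left(2 - 15\right) \left(-2862\right) = \left(-13\right) \left(-2862\right) = 37206$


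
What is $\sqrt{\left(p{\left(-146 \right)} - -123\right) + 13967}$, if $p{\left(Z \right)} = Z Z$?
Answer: $3 \sqrt{3934} \approx 188.16$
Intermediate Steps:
$p{\left(Z \right)} = Z^{2}$
$\sqrt{\left(p{\left(-146 \right)} - -123\right) + 13967} = \sqrt{\left(\left(-146\right)^{2} - -123\right) + 13967} = \sqrt{\left(21316 + 123\right) + 13967} = \sqrt{21439 + 13967} = \sqrt{35406} = 3 \sqrt{3934}$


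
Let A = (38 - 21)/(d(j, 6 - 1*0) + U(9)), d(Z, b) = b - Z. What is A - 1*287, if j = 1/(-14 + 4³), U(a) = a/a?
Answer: -99313/349 ≈ -284.56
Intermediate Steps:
U(a) = 1
j = 1/50 (j = 1/(-14 + 64) = 1/50 ≈ 0.020000)
A = 850/349 (A = (38 - 21)/(((6 - 1*0) - 1*1/50) + 1) = 17/(((6 + 0) - 1/50) + 1) = 17/((6 - 1/50) + 1) = 17/(299/50 + 1) = 17/(349/50) = 17*(50/349) = 850/349 ≈ 2.4355)
A - 1*287 = 850/349 - 1*287 = 850/349 - 287 = -99313/349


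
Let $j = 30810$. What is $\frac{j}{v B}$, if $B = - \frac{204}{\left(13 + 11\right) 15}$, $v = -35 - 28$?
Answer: $\frac{102700}{119} \approx 863.03$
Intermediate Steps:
$v = -63$ ($v = -35 - 28 = -63$)
$B = - \frac{17}{30}$ ($B = - \frac{204}{24 \cdot 15} = - \frac{204}{360} = \left(-204\right) \frac{1}{360} = - \frac{17}{30} \approx -0.56667$)
$\frac{j}{v B} = \frac{30810}{\left(-63\right) \left(- \frac{17}{30}\right)} = \frac{30810}{\frac{357}{10}} = 30810 \cdot \frac{10}{357} = \frac{102700}{119}$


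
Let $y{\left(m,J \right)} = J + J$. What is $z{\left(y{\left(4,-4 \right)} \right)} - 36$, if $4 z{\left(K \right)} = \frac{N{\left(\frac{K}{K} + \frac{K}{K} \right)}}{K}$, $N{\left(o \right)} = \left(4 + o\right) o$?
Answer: $- \frac{291}{8} \approx -36.375$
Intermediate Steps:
$N{\left(o \right)} = o \left(4 + o\right)$
$y{\left(m,J \right)} = 2 J$
$z{\left(K \right)} = \frac{3}{K}$ ($z{\left(K \right)} = \frac{\left(\frac{K}{K} + \frac{K}{K}\right) \left(4 + \left(\frac{K}{K} + \frac{K}{K}\right)\right) \frac{1}{K}}{4} = \frac{\left(1 + 1\right) \left(4 + \left(1 + 1\right)\right) \frac{1}{K}}{4} = \frac{2 \left(4 + 2\right) \frac{1}{K}}{4} = \frac{2 \cdot 6 \frac{1}{K}}{4} = \frac{12 \frac{1}{K}}{4} = \frac{3}{K}$)
$z{\left(y{\left(4,-4 \right)} \right)} - 36 = \frac{3}{2 \left(-4\right)} - 36 = \frac{3}{-8} - 36 = 3 \left(- \frac{1}{8}\right) - 36 = - \frac{3}{8} - 36 = - \frac{291}{8}$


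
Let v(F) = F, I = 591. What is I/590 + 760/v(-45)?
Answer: -84361/5310 ≈ -15.887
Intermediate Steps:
I/590 + 760/v(-45) = 591/590 + 760/(-45) = 591*(1/590) + 760*(-1/45) = 591/590 - 152/9 = -84361/5310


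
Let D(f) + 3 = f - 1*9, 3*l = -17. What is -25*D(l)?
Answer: 1325/3 ≈ 441.67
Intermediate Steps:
l = -17/3 (l = (1/3)*(-17) = -17/3 ≈ -5.6667)
D(f) = -12 + f (D(f) = -3 + (f - 1*9) = -3 + (f - 9) = -3 + (-9 + f) = -12 + f)
-25*D(l) = -25*(-12 - 17/3) = -25*(-53/3) = 1325/3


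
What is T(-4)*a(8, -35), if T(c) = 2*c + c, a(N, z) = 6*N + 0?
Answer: -576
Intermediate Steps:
a(N, z) = 6*N
T(c) = 3*c
T(-4)*a(8, -35) = (3*(-4))*(6*8) = -12*48 = -576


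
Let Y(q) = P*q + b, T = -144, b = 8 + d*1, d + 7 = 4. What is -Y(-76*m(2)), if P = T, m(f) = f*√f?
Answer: -5 - 21888*√2 ≈ -30959.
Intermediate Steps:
d = -3 (d = -7 + 4 = -3)
b = 5 (b = 8 - 3*1 = 8 - 3 = 5)
m(f) = f^(3/2)
P = -144
Y(q) = 5 - 144*q (Y(q) = -144*q + 5 = 5 - 144*q)
-Y(-76*m(2)) = -(5 - (-10944)*2^(3/2)) = -(5 - (-10944)*2*√2) = -(5 - (-21888)*√2) = -(5 + 21888*√2) = -5 - 21888*√2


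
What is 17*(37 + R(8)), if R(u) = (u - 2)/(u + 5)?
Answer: 8279/13 ≈ 636.85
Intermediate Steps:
R(u) = (-2 + u)/(5 + u)
17*(37 + R(8)) = 17*(37 + (-2 + 8)/(5 + 8)) = 17*(37 + 6/13) = 17*(487/13) = 8279/13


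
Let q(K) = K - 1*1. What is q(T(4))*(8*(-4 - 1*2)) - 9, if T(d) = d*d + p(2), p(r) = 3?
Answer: -873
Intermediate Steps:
T(d) = 3 + d² (T(d) = d*d + 3 = d² + 3 = 3 + d²)
q(K) = -1 + K (q(K) = K - 1 = -1 + K)
q(T(4))*(8*(-4 - 1*2)) - 9 = (-1 + (3 + 4²))*(8*(-4 - 1*2)) - 9 = (-1 + (3 + 16))*(8*(-4 - 2)) - 9 = (-1 + 19)*(8*(-6)) - 9 = 18*(-48) - 9 = -864 - 9 = -873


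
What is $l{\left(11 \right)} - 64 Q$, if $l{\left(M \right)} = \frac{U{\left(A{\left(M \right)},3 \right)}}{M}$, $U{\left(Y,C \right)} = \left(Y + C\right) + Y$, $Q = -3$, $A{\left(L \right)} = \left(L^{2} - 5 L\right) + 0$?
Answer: $\frac{2247}{11} \approx 204.27$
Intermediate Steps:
$A{\left(L \right)} = L^{2} - 5 L$
$U{\left(Y,C \right)} = C + 2 Y$ ($U{\left(Y,C \right)} = \left(C + Y\right) + Y = C + 2 Y$)
$l{\left(M \right)} = \frac{3 + 2 M \left(-5 + M\right)}{M}$
$l{\left(11 \right)} - 64 Q = \left(-10 + 2 \cdot 11 + \frac{3}{11}\right) - -192 = \left(-10 + 22 + 3 \cdot \frac{1}{11}\right) + 192 = \left(-10 + 22 + \frac{3}{11}\right) + 192 = \frac{135}{11} + 192 = \frac{2247}{11}$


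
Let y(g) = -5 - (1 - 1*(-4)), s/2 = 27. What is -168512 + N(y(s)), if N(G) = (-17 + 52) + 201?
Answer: -168276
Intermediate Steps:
s = 54 (s = 2*27 = 54)
y(g) = -10 (y(g) = -5 - (1 + 4) = -5 - 1*5 = -5 - 5 = -10)
N(G) = 236 (N(G) = 35 + 201 = 236)
-168512 + N(y(s)) = -168512 + 236 = -168276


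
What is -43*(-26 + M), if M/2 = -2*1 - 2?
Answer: 1462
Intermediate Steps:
M = -8 (M = 2*(-2*1 - 2) = 2*(-2 - 2) = 2*(-4) = -8)
-43*(-26 + M) = -43*(-26 - 8) = -43*(-34) = 1462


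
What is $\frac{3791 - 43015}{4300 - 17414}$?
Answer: $\frac{19612}{6557} \approx 2.991$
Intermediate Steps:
$\frac{3791 - 43015}{4300 - 17414} = - \frac{39224}{4300 + \left(-19035 + 1621\right)} = - \frac{39224}{4300 - 17414} = - \frac{39224}{-13114} = \left(-39224\right) \left(- \frac{1}{13114}\right) = \frac{19612}{6557}$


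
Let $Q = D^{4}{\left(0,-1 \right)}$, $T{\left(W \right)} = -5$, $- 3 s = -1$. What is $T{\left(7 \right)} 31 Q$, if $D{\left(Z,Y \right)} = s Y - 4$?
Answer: $- \frac{4426955}{81} \approx -54654.0$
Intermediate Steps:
$s = \frac{1}{3}$ ($s = \left(- \frac{1}{3}\right) \left(-1\right) = \frac{1}{3} \approx 0.33333$)
$D{\left(Z,Y \right)} = -4 + \frac{Y}{3}$ ($D{\left(Z,Y \right)} = \frac{Y}{3} - 4 = -4 + \frac{Y}{3}$)
$Q = \frac{28561}{81}$ ($Q = \left(-4 + \frac{1}{3} \left(-1\right)\right)^{4} = \left(-4 - \frac{1}{3}\right)^{4} = \left(- \frac{13}{3}\right)^{4} = \frac{28561}{81} \approx 352.6$)
$T{\left(7 \right)} 31 Q = \left(-5\right) 31 \cdot \frac{28561}{81} = \left(-155\right) \frac{28561}{81} = - \frac{4426955}{81}$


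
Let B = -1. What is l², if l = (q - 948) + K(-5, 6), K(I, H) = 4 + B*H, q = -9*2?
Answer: 937024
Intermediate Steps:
q = -18
K(I, H) = 4 - H
l = -968 (l = (-18 - 948) + (4 - 1*6) = -966 + (4 - 6) = -966 - 2 = -968)
l² = (-968)² = 937024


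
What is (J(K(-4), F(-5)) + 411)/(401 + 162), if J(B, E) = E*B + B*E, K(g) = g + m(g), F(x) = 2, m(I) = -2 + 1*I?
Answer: 371/563 ≈ 0.65897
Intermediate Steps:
m(I) = -2 + I
K(g) = -2 + 2*g (K(g) = g + (-2 + g) = -2 + 2*g)
J(B, E) = 2*B*E (J(B, E) = B*E + B*E = 2*B*E)
(J(K(-4), F(-5)) + 411)/(401 + 162) = (2*(-2 + 2*(-4))*2 + 411)/(401 + 162) = (2*(-2 - 8)*2 + 411)/563 = (2*(-10)*2 + 411)*(1/563) = (-40 + 411)*(1/563) = 371*(1/563) = 371/563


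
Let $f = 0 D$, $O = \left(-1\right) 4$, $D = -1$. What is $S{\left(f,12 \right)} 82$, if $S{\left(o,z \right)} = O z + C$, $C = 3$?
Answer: $-3690$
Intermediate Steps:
$O = -4$
$f = 0$ ($f = 0 \left(-1\right) = 0$)
$S{\left(o,z \right)} = 3 - 4 z$ ($S{\left(o,z \right)} = - 4 z + 3 = 3 - 4 z$)
$S{\left(f,12 \right)} 82 = \left(3 - 48\right) 82 = \left(-45\right) 82 = -3690$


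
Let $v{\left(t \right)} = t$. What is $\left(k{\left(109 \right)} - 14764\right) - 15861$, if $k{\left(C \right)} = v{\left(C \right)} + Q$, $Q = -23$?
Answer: $-30539$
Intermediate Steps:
$k{\left(C \right)} = -23 + C$ ($k{\left(C \right)} = C - 23 = -23 + C$)
$\left(k{\left(109 \right)} - 14764\right) - 15861 = \left(\left(-23 + 109\right) - 14764\right) - 15861 = \left(86 - 14764\right) - 15861 = -14678 - 15861 = -30539$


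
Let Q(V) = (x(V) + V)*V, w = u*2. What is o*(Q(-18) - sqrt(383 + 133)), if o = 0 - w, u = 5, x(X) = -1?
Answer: -3420 + 20*sqrt(129) ≈ -3192.8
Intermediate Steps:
w = 10 (w = 5*2 = 10)
Q(V) = V*(-1 + V) (Q(V) = (-1 + V)*V = V*(-1 + V))
o = -10 (o = 0 - 1*10 = 0 - 10 = -10)
o*(Q(-18) - sqrt(383 + 133)) = -10*(-18*(-1 - 18) - sqrt(383 + 133)) = -10*(-18*(-19) - sqrt(516)) = -10*(342 - 2*sqrt(129)) = -3420 + 20*sqrt(129)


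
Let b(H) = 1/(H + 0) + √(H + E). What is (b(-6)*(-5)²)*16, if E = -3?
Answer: -200/3 + 1200*I ≈ -66.667 + 1200.0*I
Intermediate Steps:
b(H) = 1/H + √(-3 + H) (b(H) = 1/(H + 0) + √(H - 3) = 1/H + √(-3 + H))
(b(-6)*(-5)²)*16 = ((1/(-6) + √(-3 - 6))*(-5)²)*16 = ((-⅙ + √(-9))*25)*16 = ((-⅙ + 3*I)*25)*16 = (-25/6 + 75*I)*16 = -200/3 + 1200*I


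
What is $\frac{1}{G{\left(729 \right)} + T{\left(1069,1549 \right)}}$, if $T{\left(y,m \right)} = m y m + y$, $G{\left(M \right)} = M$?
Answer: $\frac{1}{2564961467} \approx 3.8987 \cdot 10^{-10}$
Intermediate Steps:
$T{\left(y,m \right)} = y + y m^{2}$ ($T{\left(y,m \right)} = y m^{2} + y = y + y m^{2}$)
$\frac{1}{G{\left(729 \right)} + T{\left(1069,1549 \right)}} = \frac{1}{729 + 1069 \left(1 + 1549^{2}\right)} = \frac{1}{729 + 1069 \left(1 + 2399401\right)} = \frac{1}{729 + 1069 \cdot 2399402} = \frac{1}{729 + 2564960738} = \frac{1}{2564961467}$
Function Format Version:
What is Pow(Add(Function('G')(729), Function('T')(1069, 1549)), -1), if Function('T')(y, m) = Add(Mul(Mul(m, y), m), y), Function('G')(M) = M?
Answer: Rational(1, 2564961467) ≈ 3.8987e-10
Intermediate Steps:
Function('T')(y, m) = Add(y, Mul(y, Pow(m, 2))) (Function('T')(y, m) = Add(Mul(y, Pow(m, 2)), y) = Add(y, Mul(y, Pow(m, 2))))
Pow(Add(Function('G')(729), Function('T')(1069, 1549)), -1) = Pow(Add(729, Mul(1069, Add(1, Pow(1549, 2)))), -1) = Pow(Add(729, Mul(1069, Add(1, 2399401))), -1) = Pow(Add(729, Mul(1069, 2399402)), -1) = Pow(Add(729, 2564960738), -1) = Pow(2564961467, -1) = Rational(1, 2564961467)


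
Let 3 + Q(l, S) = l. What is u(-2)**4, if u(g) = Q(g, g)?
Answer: 625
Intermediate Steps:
Q(l, S) = -3 + l
u(g) = -3 + g
u(-2)**4 = (-3 - 2)**4 = (-5)**4 = 625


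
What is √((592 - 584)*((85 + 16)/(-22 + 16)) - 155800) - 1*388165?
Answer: -388165 + 2*I*√350853/3 ≈ -3.8817e+5 + 394.89*I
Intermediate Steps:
√((592 - 584)*((85 + 16)/(-22 + 16)) - 155800) - 1*388165 = √(8*(101/(-6)) - 155800) - 388165 = √(8*(101*(-⅙)) - 155800) - 388165 = √(8*(-101/6) - 155800) - 388165 = √(-404/3 - 155800) - 388165 = √(-467804/3) - 388165 = 2*I*√350853/3 - 388165 = -388165 + 2*I*√350853/3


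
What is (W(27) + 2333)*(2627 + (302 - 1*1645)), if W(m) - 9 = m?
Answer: 3041796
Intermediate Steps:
W(m) = 9 + m
(W(27) + 2333)*(2627 + (302 - 1*1645)) = ((9 + 27) + 2333)*(2627 + (302 - 1*1645)) = (36 + 2333)*(2627 + (302 - 1645)) = 2369*(2627 - 1343) = 2369*1284 = 3041796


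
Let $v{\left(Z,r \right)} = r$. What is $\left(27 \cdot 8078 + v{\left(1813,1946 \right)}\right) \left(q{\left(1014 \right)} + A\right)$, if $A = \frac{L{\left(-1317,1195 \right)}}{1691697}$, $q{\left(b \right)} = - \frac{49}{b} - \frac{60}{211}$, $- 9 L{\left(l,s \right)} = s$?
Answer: $- \frac{5679308350885682}{77559715701} \approx -73225.0$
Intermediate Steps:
$L{\left(l,s \right)} = - \frac{s}{9}$
$q{\left(b \right)} = - \frac{60}{211} - \frac{49}{b}$ ($q{\left(b \right)} = - \frac{49}{b} - \frac{60}{211} = - \frac{60}{211} - \frac{49}{b}$)
$A = - \frac{1195}{15225273}$ ($A = \frac{\left(- \frac{1}{9}\right) 1195}{1691697} = \left(- \frac{1195}{9}\right) \frac{1}{1691697} = - \frac{1195}{15225273} \approx -7.8488 \cdot 10^{-5}$)
$\left(27 \cdot 8078 + v{\left(1813,1946 \right)}\right) \left(q{\left(1014 \right)} + A\right) = \left(27 \cdot 8078 + 1946\right) \left(\left(- \frac{60}{211} - \frac{49}{1014}\right) - \frac{1195}{15225273}\right) = \left(218106 + 1946\right) \left(\left(- \frac{60}{211} - \frac{49}{1014}\right) - \frac{1195}{15225273}\right) = 220052 \left(\left(- \frac{60}{211} - \frac{49}{1014}\right) - \frac{1195}{15225273}\right) = 220052 \left(- \frac{71179}{213954} - \frac{1195}{15225273}\right) = 220052 \left(- \frac{361325127299}{1085836019814}\right) = - \frac{5679308350885682}{77559715701}$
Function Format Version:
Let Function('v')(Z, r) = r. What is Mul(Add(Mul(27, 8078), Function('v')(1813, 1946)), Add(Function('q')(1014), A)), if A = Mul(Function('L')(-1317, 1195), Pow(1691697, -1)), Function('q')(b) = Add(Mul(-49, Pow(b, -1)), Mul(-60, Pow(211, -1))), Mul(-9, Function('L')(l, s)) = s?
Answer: Rational(-5679308350885682, 77559715701) ≈ -73225.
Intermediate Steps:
Function('L')(l, s) = Mul(Rational(-1, 9), s)
Function('q')(b) = Add(Rational(-60, 211), Mul(-49, Pow(b, -1))) (Function('q')(b) = Add(Mul(-49, Pow(b, -1)), Mul(-60, Rational(1, 211))) = Add(Mul(-49, Pow(b, -1)), Rational(-60, 211)) = Add(Rational(-60, 211), Mul(-49, Pow(b, -1))))
A = Rational(-1195, 15225273) (A = Mul(Mul(Rational(-1, 9), 1195), Pow(1691697, -1)) = Mul(Rational(-1195, 9), Rational(1, 1691697)) = Rational(-1195, 15225273) ≈ -7.8488e-5)
Mul(Add(Mul(27, 8078), Function('v')(1813, 1946)), Add(Function('q')(1014), A)) = Mul(Add(Mul(27, 8078), 1946), Add(Add(Rational(-60, 211), Mul(-49, Pow(1014, -1))), Rational(-1195, 15225273))) = Mul(Add(218106, 1946), Add(Add(Rational(-60, 211), Mul(-49, Rational(1, 1014))), Rational(-1195, 15225273))) = Mul(220052, Add(Add(Rational(-60, 211), Rational(-49, 1014)), Rational(-1195, 15225273))) = Mul(220052, Add(Rational(-71179, 213954), Rational(-1195, 15225273))) = Mul(220052, Rational(-361325127299, 1085836019814)) = Rational(-5679308350885682, 77559715701)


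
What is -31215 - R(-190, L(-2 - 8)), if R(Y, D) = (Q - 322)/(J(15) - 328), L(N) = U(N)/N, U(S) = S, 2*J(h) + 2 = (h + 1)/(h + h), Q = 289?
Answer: -153921660/4931 ≈ -31215.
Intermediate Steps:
J(h) = -1 + (1 + h)/(4*h) (J(h) = -1 + ((h + 1)/(h + h))/2 = -1 + ((1 + h)/((2*h)))/2 = -1 + ((1 + h)*(1/(2*h)))/2 = -1 + ((1 + h)/(2*h))/2 = -1 + (1 + h)/(4*h))
L(N) = 1 (L(N) = N/N = 1)
R(Y, D) = 495/4931 (R(Y, D) = (289 - 322)/((1/4)*(1 - 3*15)/15 - 328) = -33/((1/4)*(1/15)*(1 - 45) - 328) = -33/((1/4)*(1/15)*(-44) - 328) = -33/(-11/15 - 328) = -33/(-4931/15) = -33*(-15/4931) = 495/4931)
-31215 - R(-190, L(-2 - 8)) = -31215 - 1*495/4931 = -31215 - 495/4931 = -153921660/4931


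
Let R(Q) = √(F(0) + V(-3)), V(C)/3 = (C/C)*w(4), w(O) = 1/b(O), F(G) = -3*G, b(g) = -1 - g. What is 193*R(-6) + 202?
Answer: 202 + 193*I*√15/5 ≈ 202.0 + 149.5*I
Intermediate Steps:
w(O) = 1/(-1 - O)
V(C) = -⅗ (V(C) = 3*((C/C)*(-1/(1 + 4))) = 3*(1*(-1/5)) = 3*(1*(-1*⅕)) = 3*(1*(-⅕)) = 3*(-⅕) = -⅗)
R(Q) = I*√15/5 (R(Q) = √(-3*0 - ⅗) = √(0 - ⅗) = √(-⅗) = I*√15/5)
193*R(-6) + 202 = 193*(I*√15/5) + 202 = 193*I*√15/5 + 202 = 202 + 193*I*√15/5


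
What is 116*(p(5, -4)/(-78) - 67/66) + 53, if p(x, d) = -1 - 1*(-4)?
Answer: -29695/429 ≈ -69.219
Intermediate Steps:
p(x, d) = 3 (p(x, d) = -1 + 4 = 3)
116*(p(5, -4)/(-78) - 67/66) + 53 = 116*(3/(-78) - 67/66) + 53 = 116*(3*(-1/78) - 67*1/66) + 53 = 116*(-1/26 - 67/66) + 53 = 116*(-452/429) + 53 = -52432/429 + 53 = -29695/429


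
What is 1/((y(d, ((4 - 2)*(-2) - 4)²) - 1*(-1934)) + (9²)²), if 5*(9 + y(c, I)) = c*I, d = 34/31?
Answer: 155/1317506 ≈ 0.00011765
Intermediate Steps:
d = 34/31 (d = 34*(1/31) = 34/31 ≈ 1.0968)
y(c, I) = -9 + I*c/5 (y(c, I) = -9 + (c*I)/5 = -9 + (I*c)/5 = -9 + I*c/5)
1/((y(d, ((4 - 2)*(-2) - 4)²) - 1*(-1934)) + (9²)²) = 1/(((-9 + (⅕)*((4 - 2)*(-2) - 4)²*(34/31)) - 1*(-1934)) + (9²)²) = 1/(((-9 + (⅕)*(2*(-2) - 4)²*(34/31)) + 1934) + 81²) = 1/(((-9 + (⅕)*(-4 - 4)²*(34/31)) + 1934) + 6561) = 1/(((-9 + (⅕)*(-8)²*(34/31)) + 1934) + 6561) = 1/(((-9 + (⅕)*64*(34/31)) + 1934) + 6561) = 1/(((-9 + 2176/155) + 1934) + 6561) = 1/((781/155 + 1934) + 6561) = 1/(300551/155 + 6561) = 1/(1317506/155) = 155/1317506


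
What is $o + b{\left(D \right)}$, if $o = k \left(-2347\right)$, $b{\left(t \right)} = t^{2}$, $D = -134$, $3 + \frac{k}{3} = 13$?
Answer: $-52454$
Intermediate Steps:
$k = 30$ ($k = -9 + 3 \cdot 13 = -9 + 39 = 30$)
$o = -70410$ ($o = 30 \left(-2347\right) = -70410$)
$o + b{\left(D \right)} = -70410 + \left(-134\right)^{2} = -70410 + 17956 = -52454$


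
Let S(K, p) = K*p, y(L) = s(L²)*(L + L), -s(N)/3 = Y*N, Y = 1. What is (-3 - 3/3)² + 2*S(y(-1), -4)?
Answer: -32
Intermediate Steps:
s(N) = -3*N
y(L) = -6*L³ (y(L) = (-3*L²)*(L + L) = (-3*L²)*(2*L) = -6*L³)
(-3 - 3/3)² + 2*S(y(-1), -4) = (-3 - 3/3)² + 2*(-6*(-1)³*(-4)) = (-3 - 3*⅓)² + 2*(-6*(-1)*(-4)) = (-3 - 1)² + 2*(6*(-4)) = (-4)² + 2*(-24) = 16 - 48 = -32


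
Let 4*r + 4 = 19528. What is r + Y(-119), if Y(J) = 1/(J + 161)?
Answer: 205003/42 ≈ 4881.0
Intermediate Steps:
r = 4881 (r = -1 + (¼)*19528 = -1 + 4882 = 4881)
Y(J) = 1/(161 + J)
r + Y(-119) = 4881 + 1/(161 - 119) = 4881 + 1/42 = 205003/42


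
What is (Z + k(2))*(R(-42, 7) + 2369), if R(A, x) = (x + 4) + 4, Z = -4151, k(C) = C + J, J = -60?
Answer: -10034256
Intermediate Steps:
k(C) = -60 + C (k(C) = C - 60 = -60 + C)
R(A, x) = 8 + x (R(A, x) = (4 + x) + 4 = 8 + x)
(Z + k(2))*(R(-42, 7) + 2369) = (-4151 + (-60 + 2))*((8 + 7) + 2369) = (-4151 - 58)*(15 + 2369) = -4209*2384 = -10034256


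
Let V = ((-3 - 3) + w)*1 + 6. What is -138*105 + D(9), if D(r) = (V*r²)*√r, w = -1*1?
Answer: -14733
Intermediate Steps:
w = -1
V = -1 (V = ((-3 - 3) - 1)*1 + 6 = (-6 - 1)*1 + 6 = -7*1 + 6 = -7 + 6 = -1)
D(r) = -r^(5/2) (D(r) = (-r²)*√r = -r^(5/2))
-138*105 + D(9) = -138*105 - 9^(5/2) = -14490 - 1*243 = -14490 - 243 = -14733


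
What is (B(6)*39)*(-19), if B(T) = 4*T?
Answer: -17784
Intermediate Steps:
(B(6)*39)*(-19) = ((4*6)*39)*(-19) = (24*39)*(-19) = 936*(-19) = -17784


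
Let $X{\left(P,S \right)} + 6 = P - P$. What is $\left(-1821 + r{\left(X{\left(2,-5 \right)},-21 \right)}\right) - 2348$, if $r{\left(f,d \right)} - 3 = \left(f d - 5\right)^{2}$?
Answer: $10475$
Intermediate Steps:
$X{\left(P,S \right)} = -6$ ($X{\left(P,S \right)} = -6 + \left(P - P\right) = -6 + 0 = -6$)
$r{\left(f,d \right)} = 3 + \left(-5 + d f\right)^{2}$ ($r{\left(f,d \right)} = 3 + \left(f d - 5\right)^{2} = 3 + \left(d f - 5\right)^{2} = 3 + \left(-5 + d f\right)^{2}$)
$\left(-1821 + r{\left(X{\left(2,-5 \right)},-21 \right)}\right) - 2348 = \left(-1821 + \left(3 + \left(-5 - -126\right)^{2}\right)\right) - 2348 = \left(-1821 + \left(3 + \left(-5 + 126\right)^{2}\right)\right) - 2348 = \left(-1821 + \left(3 + 121^{2}\right)\right) - 2348 = \left(-1821 + \left(3 + 14641\right)\right) - 2348 = \left(-1821 + 14644\right) - 2348 = 12823 - 2348 = 10475$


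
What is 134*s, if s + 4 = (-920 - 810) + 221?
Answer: -202742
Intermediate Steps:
s = -1513 (s = -4 + ((-920 - 810) + 221) = -4 + (-1730 + 221) = -4 - 1509 = -1513)
134*s = 134*(-1513) = -202742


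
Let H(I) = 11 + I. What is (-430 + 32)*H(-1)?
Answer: -3980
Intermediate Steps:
(-430 + 32)*H(-1) = (-430 + 32)*(11 - 1) = -398*10 = -3980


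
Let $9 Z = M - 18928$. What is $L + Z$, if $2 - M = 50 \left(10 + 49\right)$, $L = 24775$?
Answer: $\frac{67033}{3} \approx 22344.0$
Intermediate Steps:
$M = -2948$ ($M = 2 - 50 \left(10 + 49\right) = 2 - 50 \cdot 59 = 2 - 2950 = -2948$)
$Z = - \frac{7292}{3}$ ($Z = \frac{-2948 - 18928}{9} = \frac{1}{9} \left(-21876\right) = - \frac{7292}{3} \approx -2430.7$)
$L + Z = 24775 - \frac{7292}{3} = \frac{67033}{3}$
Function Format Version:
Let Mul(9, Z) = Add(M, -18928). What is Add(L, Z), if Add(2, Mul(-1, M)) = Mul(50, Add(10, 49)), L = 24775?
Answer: Rational(67033, 3) ≈ 22344.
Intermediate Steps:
M = -2948 (M = Add(2, Mul(-1, Mul(50, Add(10, 49)))) = Add(2, Mul(-1, Mul(50, 59))) = Add(2, Mul(-1, 2950)) = Add(2, -2950) = -2948)
Z = Rational(-7292, 3) (Z = Mul(Rational(1, 9), Add(-2948, -18928)) = Mul(Rational(1, 9), -21876) = Rational(-7292, 3) ≈ -2430.7)
Add(L, Z) = Add(24775, Rational(-7292, 3)) = Rational(67033, 3)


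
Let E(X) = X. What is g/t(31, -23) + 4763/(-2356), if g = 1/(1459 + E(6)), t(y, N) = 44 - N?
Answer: -467509909/231253180 ≈ -2.0216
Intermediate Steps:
g = 1/1465 (g = 1/(1459 + 6) = 1/1465 ≈ 0.00068259)
g/t(31, -23) + 4763/(-2356) = 1/(1465*(44 - 1*(-23))) + 4763/(-2356) = 1/(1465*(44 + 23)) + 4763*(-1/2356) = (1/1465)/67 - 4763/2356 = (1/1465)*(1/67) - 4763/2356 = 1/98155 - 4763/2356 = -467509909/231253180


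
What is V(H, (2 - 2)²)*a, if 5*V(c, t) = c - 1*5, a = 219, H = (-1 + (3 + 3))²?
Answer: 876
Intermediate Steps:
H = 25 (H = (-1 + 6)² = 5² = 25)
V(c, t) = -1 + c/5 (V(c, t) = (c - 1*5)/5 = (c - 5)/5 = (-5 + c)/5 = -1 + c/5)
V(H, (2 - 2)²)*a = (-1 + (⅕)*25)*219 = (-1 + 5)*219 = 4*219 = 876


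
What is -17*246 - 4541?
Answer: -8723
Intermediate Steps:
-17*246 - 4541 = -4182 - 4541 = -8723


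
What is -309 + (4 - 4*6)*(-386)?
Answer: 7411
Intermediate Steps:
-309 + (4 - 4*6)*(-386) = -309 + (4 - 24)*(-386) = -309 - 20*(-386) = -309 + 7720 = 7411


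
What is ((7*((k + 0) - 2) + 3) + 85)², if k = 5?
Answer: 11881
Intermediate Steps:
((7*((k + 0) - 2) + 3) + 85)² = ((7*((5 + 0) - 2) + 3) + 85)² = ((7*(5 - 2) + 3) + 85)² = ((7*3 + 3) + 85)² = ((21 + 3) + 85)² = (24 + 85)² = 109² = 11881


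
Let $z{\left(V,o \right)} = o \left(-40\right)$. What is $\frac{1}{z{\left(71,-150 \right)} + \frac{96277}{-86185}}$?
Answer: $\frac{86185}{517013723} \approx 0.0001667$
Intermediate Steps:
$z{\left(V,o \right)} = - 40 o$
$\frac{1}{z{\left(71,-150 \right)} + \frac{96277}{-86185}} = \frac{1}{\left(-40\right) \left(-150\right) + \frac{96277}{-86185}} = \frac{1}{6000 + 96277 \left(- \frac{1}{86185}\right)} = \frac{1}{6000 - \frac{96277}{86185}} = \frac{1}{\frac{517013723}{86185}} = \frac{86185}{517013723}$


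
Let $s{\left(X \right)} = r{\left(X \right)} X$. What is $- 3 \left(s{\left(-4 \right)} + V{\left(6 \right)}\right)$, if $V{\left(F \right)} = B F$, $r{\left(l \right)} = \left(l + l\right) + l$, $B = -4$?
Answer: $-72$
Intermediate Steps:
$r{\left(l \right)} = 3 l$ ($r{\left(l \right)} = 2 l + l = 3 l$)
$s{\left(X \right)} = 3 X^{2}$ ($s{\left(X \right)} = 3 X X = 3 X^{2}$)
$V{\left(F \right)} = - 4 F$
$- 3 \left(s{\left(-4 \right)} + V{\left(6 \right)}\right) = - 3 \left(3 \left(-4\right)^{2} - 24\right) = - 3 \left(3 \cdot 16 - 24\right) = - 3 \left(48 - 24\right) = \left(-3\right) 24 = -72$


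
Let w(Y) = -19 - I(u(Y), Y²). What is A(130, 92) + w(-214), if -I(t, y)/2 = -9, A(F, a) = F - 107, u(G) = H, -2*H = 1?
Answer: -14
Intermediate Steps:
H = -½ (H = -½*1 = -½ ≈ -0.50000)
u(G) = -½
A(F, a) = -107 + F
I(t, y) = 18 (I(t, y) = -2*(-9) = 18)
w(Y) = -37 (w(Y) = -19 - 1*18 = -19 - 18 = -37)
A(130, 92) + w(-214) = (-107 + 130) - 37 = 23 - 37 = -14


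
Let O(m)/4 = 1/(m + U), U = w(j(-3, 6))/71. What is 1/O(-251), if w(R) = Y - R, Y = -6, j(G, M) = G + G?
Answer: -251/4 ≈ -62.750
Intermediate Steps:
j(G, M) = 2*G
w(R) = -6 - R
U = 0 (U = (-6 - 2*(-3))/71 = (-6 - 1*(-6))*(1/71) = (-6 + 6)*(1/71) = 0*(1/71) = 0)
O(m) = 4/m (O(m) = 4/(m + 0) = 4/m)
1/O(-251) = 1/(4/(-251)) = 1/(4*(-1/251)) = 1/(-4/251) = -251/4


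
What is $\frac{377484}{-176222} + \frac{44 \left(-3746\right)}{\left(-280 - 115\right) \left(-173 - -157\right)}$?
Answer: $- \frac{1964457113}{69607690} \approx -28.222$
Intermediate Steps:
$\frac{377484}{-176222} + \frac{44 \left(-3746\right)}{\left(-280 - 115\right) \left(-173 - -157\right)} = 377484 \left(- \frac{1}{176222}\right) - \frac{164824}{\left(-395\right) \left(-173 + 157\right)} = - \frac{188742}{88111} - \frac{164824}{\left(-395\right) \left(-16\right)} = - \frac{188742}{88111} - \frac{164824}{6320} = - \frac{188742}{88111} - \frac{20603}{790} = - \frac{1964457113}{69607690}$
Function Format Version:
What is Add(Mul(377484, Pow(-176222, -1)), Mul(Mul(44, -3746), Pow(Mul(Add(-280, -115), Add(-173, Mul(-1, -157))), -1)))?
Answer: Rational(-1964457113, 69607690) ≈ -28.222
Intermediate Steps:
Add(Mul(377484, Pow(-176222, -1)), Mul(Mul(44, -3746), Pow(Mul(Add(-280, -115), Add(-173, Mul(-1, -157))), -1))) = Add(Mul(377484, Rational(-1, 176222)), Mul(-164824, Pow(Mul(-395, Add(-173, 157)), -1))) = Add(Rational(-188742, 88111), Mul(-164824, Pow(Mul(-395, -16), -1))) = Add(Rational(-188742, 88111), Mul(-164824, Pow(6320, -1))) = Add(Rational(-188742, 88111), Mul(-164824, Rational(1, 6320))) = Add(Rational(-188742, 88111), Rational(-20603, 790)) = Rational(-1964457113, 69607690)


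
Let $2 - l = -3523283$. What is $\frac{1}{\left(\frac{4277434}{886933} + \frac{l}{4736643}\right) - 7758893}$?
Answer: $- \frac{4201084985919}{32595745504056478700} \approx -1.2888 \cdot 10^{-7}$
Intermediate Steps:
$l = 3523285$ ($l = 2 - -3523283 = 2 + 3523283 = 3523285$)
$\frac{1}{\left(\frac{4277434}{886933} + \frac{l}{4736643}\right) - 7758893} = \frac{1}{\left(\frac{4277434}{886933} + \frac{3523285}{4736643}\right) - 7758893} = \frac{1}{\frac{23385595548967}{4201084985919} - 7758893} = \frac{1}{- \frac{32595745504056478700}{4201084985919}} = - \frac{4201084985919}{32595745504056478700}$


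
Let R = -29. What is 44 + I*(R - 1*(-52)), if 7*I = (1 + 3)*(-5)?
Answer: -152/7 ≈ -21.714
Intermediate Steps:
I = -20/7 (I = ((1 + 3)*(-5))/7 = (4*(-5))/7 = (⅐)*(-20) = -20/7 ≈ -2.8571)
44 + I*(R - 1*(-52)) = 44 - 20*(-29 - 1*(-52))/7 = 44 - 20*(-29 + 52)/7 = 44 - 20/7*23 = 44 - 460/7 = -152/7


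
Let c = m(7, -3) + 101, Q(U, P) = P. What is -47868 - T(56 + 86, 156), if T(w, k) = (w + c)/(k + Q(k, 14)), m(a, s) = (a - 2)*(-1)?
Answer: -239347/5 ≈ -47869.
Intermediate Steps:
m(a, s) = 2 - a (m(a, s) = (-2 + a)*(-1) = 2 - a)
c = 96 (c = (2 - 1*7) + 101 = (2 - 7) + 101 = -5 + 101 = 96)
T(w, k) = (96 + w)/(14 + k) (T(w, k) = (w + 96)/(k + 14) = (96 + w)/(14 + k))
-47868 - T(56 + 86, 156) = -47868 - (96 + (56 + 86))/(14 + 156) = -47868 - (96 + 142)/170 = -47868 - 238/170 = -47868 - 1*7/5 = -47868 - 7/5 = -239347/5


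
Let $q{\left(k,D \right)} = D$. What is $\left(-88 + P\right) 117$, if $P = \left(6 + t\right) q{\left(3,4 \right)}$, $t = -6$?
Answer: $-10296$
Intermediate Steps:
$P = 0$ ($P = \left(6 - 6\right) 4 = 0 \cdot 4 = 0$)
$\left(-88 + P\right) 117 = \left(-88 + 0\right) 117 = \left(-88\right) 117 = -10296$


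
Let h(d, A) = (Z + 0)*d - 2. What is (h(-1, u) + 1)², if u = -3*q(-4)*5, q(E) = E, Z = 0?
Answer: 1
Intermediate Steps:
u = 60 (u = -3*(-4)*5 = 12*5 = 60)
h(d, A) = -2 (h(d, A) = (0 + 0)*d - 2 = 0*d - 2 = 0 - 2 = -2)
(h(-1, u) + 1)² = (-2 + 1)² = (-1)² = 1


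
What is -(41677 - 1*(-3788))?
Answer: -45465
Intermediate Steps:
-(41677 - 1*(-3788)) = -(41677 + 3788) = -1*45465 = -45465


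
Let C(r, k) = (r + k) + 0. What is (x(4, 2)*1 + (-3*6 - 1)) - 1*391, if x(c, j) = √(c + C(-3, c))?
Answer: -410 + √5 ≈ -407.76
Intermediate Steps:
C(r, k) = k + r (C(r, k) = (k + r) + 0 = k + r)
x(c, j) = √(-3 + 2*c) (x(c, j) = √(c + (c - 3)) = √(c + (-3 + c)) = √(-3 + 2*c))
(x(4, 2)*1 + (-3*6 - 1)) - 1*391 = (√(-3 + 2*4)*1 + (-3*6 - 1)) - 1*391 = (√(-3 + 8)*1 + (-18 - 1)) - 391 = (√5*1 - 19) - 391 = (√5 - 19) - 391 = (-19 + √5) - 391 = -410 + √5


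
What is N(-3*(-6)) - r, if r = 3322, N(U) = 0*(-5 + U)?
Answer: -3322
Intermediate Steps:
N(U) = 0
N(-3*(-6)) - r = 0 - 1*3322 = 0 - 3322 = -3322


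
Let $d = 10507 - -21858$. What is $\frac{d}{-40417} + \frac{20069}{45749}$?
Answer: $- \frac{669537612}{1849037333} \approx -0.3621$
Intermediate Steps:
$d = 32365$ ($d = 10507 + 21858 = 32365$)
$\frac{d}{-40417} + \frac{20069}{45749} = \frac{32365}{-40417} + \frac{20069}{45749} = 32365 \left(- \frac{1}{40417}\right) + 20069 \cdot \frac{1}{45749} = - \frac{32365}{40417} + \frac{20069}{45749} = - \frac{669537612}{1849037333}$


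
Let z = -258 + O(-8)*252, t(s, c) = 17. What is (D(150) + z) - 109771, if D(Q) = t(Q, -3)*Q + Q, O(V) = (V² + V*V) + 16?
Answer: -71041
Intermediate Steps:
O(V) = 16 + 2*V² (O(V) = (V² + V²) + 16 = 2*V² + 16 = 16 + 2*V²)
D(Q) = 18*Q (D(Q) = 17*Q + Q = 18*Q)
z = 36030 (z = -258 + (16 + 2*(-8)²)*252 = -258 + (16 + 2*64)*252 = -258 + (16 + 128)*252 = -258 + 144*252 = -258 + 36288 = 36030)
(D(150) + z) - 109771 = (18*150 + 36030) - 109771 = (2700 + 36030) - 109771 = 38730 - 109771 = -71041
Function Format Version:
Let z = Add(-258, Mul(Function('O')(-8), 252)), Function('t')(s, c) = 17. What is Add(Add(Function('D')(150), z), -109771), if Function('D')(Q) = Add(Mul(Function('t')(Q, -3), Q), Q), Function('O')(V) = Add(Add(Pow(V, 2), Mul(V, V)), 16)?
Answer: -71041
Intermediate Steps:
Function('O')(V) = Add(16, Mul(2, Pow(V, 2))) (Function('O')(V) = Add(Add(Pow(V, 2), Pow(V, 2)), 16) = Add(Mul(2, Pow(V, 2)), 16) = Add(16, Mul(2, Pow(V, 2))))
Function('D')(Q) = Mul(18, Q) (Function('D')(Q) = Add(Mul(17, Q), Q) = Mul(18, Q))
z = 36030 (z = Add(-258, Mul(Add(16, Mul(2, Pow(-8, 2))), 252)) = Add(-258, Mul(Add(16, Mul(2, 64)), 252)) = Add(-258, Mul(Add(16, 128), 252)) = Add(-258, Mul(144, 252)) = Add(-258, 36288) = 36030)
Add(Add(Function('D')(150), z), -109771) = Add(Add(Mul(18, 150), 36030), -109771) = Add(Add(2700, 36030), -109771) = Add(38730, -109771) = -71041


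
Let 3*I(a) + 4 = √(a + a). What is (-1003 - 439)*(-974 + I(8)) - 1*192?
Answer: 1404316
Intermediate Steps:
I(a) = -4/3 + √2*√a/3 (I(a) = -4/3 + √(a + a)/3 = -4/3 + √(2*a)/3 = -4/3 + (√2*√a)/3 = -4/3 + √2*√a/3)
(-1003 - 439)*(-974 + I(8)) - 1*192 = (-1003 - 439)*(-974 + (-4/3 + √2*√8/3)) - 1*192 = -1442*(-974 + (-4/3 + √2*(2*√2)/3)) - 192 = -1442*(-974 + (-4/3 + 4/3)) - 192 = -1442*(-974 + 0) - 192 = -1442*(-974) - 192 = 1404508 - 192 = 1404316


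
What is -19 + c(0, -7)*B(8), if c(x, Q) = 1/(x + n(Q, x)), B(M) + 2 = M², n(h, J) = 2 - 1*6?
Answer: -69/2 ≈ -34.500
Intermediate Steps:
n(h, J) = -4 (n(h, J) = 2 - 6 = -4)
B(M) = -2 + M²
c(x, Q) = 1/(-4 + x) (c(x, Q) = 1/(x - 4) = 1/(-4 + x))
-19 + c(0, -7)*B(8) = -19 + (-2 + 8²)/(-4 + 0) = -19 + (-2 + 64)/(-4) = -19 - ¼*62 = -19 - 31/2 = -69/2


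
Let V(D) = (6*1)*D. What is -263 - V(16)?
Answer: -359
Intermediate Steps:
V(D) = 6*D
-263 - V(16) = -263 - 6*16 = -263 - 1*96 = -263 - 96 = -359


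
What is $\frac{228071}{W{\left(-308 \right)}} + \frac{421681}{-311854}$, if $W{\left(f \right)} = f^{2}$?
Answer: $\frac{15561253625}{14791858928} \approx 1.052$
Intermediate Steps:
$\frac{228071}{W{\left(-308 \right)}} + \frac{421681}{-311854} = \frac{228071}{\left(-308\right)^{2}} + \frac{421681}{-311854} = \frac{228071}{94864} + 421681 \left(- \frac{1}{311854}\right) = 228071 \cdot \frac{1}{94864} - \frac{421681}{311854} = \frac{228071}{94864} - \frac{421681}{311854} = \frac{15561253625}{14791858928}$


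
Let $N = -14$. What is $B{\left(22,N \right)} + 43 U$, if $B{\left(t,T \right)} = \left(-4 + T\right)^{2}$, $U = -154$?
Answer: $-6298$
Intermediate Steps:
$B{\left(22,N \right)} + 43 U = \left(-4 - 14\right)^{2} + 43 \left(-154\right) = \left(-18\right)^{2} - 6622 = 324 - 6622 = -6298$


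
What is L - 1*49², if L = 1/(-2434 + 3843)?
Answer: -3383008/1409 ≈ -2401.0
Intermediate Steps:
L = 1/1409 ≈ 0.00070972
L - 1*49² = 1/1409 - 1*49² = 1/1409 - 1*2401 = 1/1409 - 2401 = -3383008/1409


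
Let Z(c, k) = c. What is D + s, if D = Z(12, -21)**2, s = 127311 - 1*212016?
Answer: -84561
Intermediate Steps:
s = -84705 (s = 127311 - 212016 = -84705)
D = 144 (D = 12**2 = 144)
D + s = 144 - 84705 = -84561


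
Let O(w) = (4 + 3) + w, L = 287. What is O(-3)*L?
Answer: 1148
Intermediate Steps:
O(w) = 7 + w
O(-3)*L = (7 - 3)*287 = 4*287 = 1148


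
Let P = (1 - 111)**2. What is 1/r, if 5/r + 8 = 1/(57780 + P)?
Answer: -559039/349400 ≈ -1.6000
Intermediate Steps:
P = 12100 (P = (-110)**2 = 12100)
r = -349400/559039 (r = 5/(-8 + 1/(57780 + 12100)) = 5/(-8 + 1/69880) = 5/(-559039/69880) = 5*(-69880/559039) = -349400/559039 ≈ -0.62500)
1/r = 1/(-349400/559039) = -559039/349400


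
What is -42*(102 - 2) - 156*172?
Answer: -31032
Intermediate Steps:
-42*(102 - 2) - 156*172 = -42*100 - 26832 = -4200 - 26832 = -31032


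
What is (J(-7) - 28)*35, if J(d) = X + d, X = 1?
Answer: -1190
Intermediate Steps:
J(d) = 1 + d
(J(-7) - 28)*35 = ((1 - 7) - 28)*35 = (-6 - 28)*35 = -34*35 = -1190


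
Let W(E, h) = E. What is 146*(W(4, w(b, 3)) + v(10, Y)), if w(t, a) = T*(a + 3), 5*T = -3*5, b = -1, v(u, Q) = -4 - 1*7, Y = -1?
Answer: -1022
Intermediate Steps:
v(u, Q) = -11 (v(u, Q) = -4 - 7 = -11)
T = -3 (T = (-3*5)/5 = (⅕)*(-15) = -3)
w(t, a) = -9 - 3*a (w(t, a) = -3*(a + 3) = -3*(3 + a) = -9 - 3*a)
146*(W(4, w(b, 3)) + v(10, Y)) = 146*(4 - 11) = 146*(-7) = -1022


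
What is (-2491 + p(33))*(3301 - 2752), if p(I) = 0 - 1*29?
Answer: -1383480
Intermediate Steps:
p(I) = -29 (p(I) = 0 - 29 = -29)
(-2491 + p(33))*(3301 - 2752) = (-2491 - 29)*(3301 - 2752) = -2520*549 = -1383480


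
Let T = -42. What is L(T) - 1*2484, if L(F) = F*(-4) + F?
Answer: -2358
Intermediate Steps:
L(F) = -3*F (L(F) = -4*F + F = -3*F)
L(T) - 1*2484 = -3*(-42) - 1*2484 = 126 - 2484 = -2358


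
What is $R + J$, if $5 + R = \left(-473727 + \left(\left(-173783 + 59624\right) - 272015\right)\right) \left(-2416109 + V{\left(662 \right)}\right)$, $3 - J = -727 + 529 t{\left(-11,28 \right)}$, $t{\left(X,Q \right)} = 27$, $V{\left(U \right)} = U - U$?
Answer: $2077614531651$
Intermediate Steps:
$V{\left(U \right)} = 0$
$J = -13553$ ($J = 3 - \left(-727 + 529 \cdot 27\right) = 3 - \left(-727 + 14283\right) = 3 - 13556 = -13553$)
$R = 2077614545204$ ($R = -5 + \left(-473727 + \left(\left(-173783 + 59624\right) - 272015\right)\right) \left(-2416109 + 0\right) = -5 + \left(-473727 - 386174\right) \left(-2416109\right) = -5 - -2077614545209 = -5 + 2077614545209 = 2077614545204$)
$R + J = 2077614545204 - 13553 = 2077614531651$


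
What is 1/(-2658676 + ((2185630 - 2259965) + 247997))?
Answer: -1/2485014 ≈ -4.0241e-7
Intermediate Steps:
1/(-2658676 + ((2185630 - 2259965) + 247997)) = 1/(-2658676 + (-74335 + 247997)) = 1/(-2658676 + 173662) = 1/(-2485014) = -1/2485014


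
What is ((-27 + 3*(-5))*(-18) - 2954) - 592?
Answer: -2790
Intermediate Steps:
((-27 + 3*(-5))*(-18) - 2954) - 592 = ((-27 - 15)*(-18) - 2954) - 592 = (-42*(-18) - 2954) - 592 = (756 - 2954) - 592 = -2198 - 592 = -2790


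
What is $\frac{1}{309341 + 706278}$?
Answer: $\frac{1}{1015619} \approx 9.8462 \cdot 10^{-7}$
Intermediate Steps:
$\frac{1}{309341 + 706278} = \frac{1}{1015619}$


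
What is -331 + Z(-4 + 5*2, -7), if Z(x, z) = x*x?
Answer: -295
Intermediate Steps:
Z(x, z) = x**2
-331 + Z(-4 + 5*2, -7) = -331 + (-4 + 5*2)**2 = -331 + (-4 + 10)**2 = -331 + 6**2 = -331 + 36 = -295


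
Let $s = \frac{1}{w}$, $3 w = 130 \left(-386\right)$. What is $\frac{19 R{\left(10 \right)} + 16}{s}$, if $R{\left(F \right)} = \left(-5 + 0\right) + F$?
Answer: $-1856660$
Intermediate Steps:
$R{\left(F \right)} = -5 + F$
$w = - \frac{50180}{3}$ ($w = \frac{130 \left(-386\right)}{3} = \frac{1}{3} \left(-50180\right) = - \frac{50180}{3} \approx -16727.0$)
$s = - \frac{3}{50180}$ ($s = \frac{1}{- \frac{50180}{3}} = - \frac{3}{50180} \approx -5.9785 \cdot 10^{-5}$)
$\frac{19 R{\left(10 \right)} + 16}{s} = \frac{19 \left(-5 + 10\right) + 16}{- \frac{3}{50180}} = \left(19 \cdot 5 + 16\right) \left(- \frac{50180}{3}\right) = \left(95 + 16\right) \left(- \frac{50180}{3}\right) = 111 \left(- \frac{50180}{3}\right) = -1856660$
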